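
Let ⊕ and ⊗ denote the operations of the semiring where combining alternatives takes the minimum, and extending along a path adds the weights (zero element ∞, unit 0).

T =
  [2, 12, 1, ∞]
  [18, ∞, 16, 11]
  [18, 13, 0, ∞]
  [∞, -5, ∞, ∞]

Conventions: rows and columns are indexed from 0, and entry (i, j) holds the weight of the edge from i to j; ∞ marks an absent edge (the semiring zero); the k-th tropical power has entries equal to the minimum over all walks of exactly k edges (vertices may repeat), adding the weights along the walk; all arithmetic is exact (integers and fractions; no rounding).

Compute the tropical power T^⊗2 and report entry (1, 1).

T^⊗2:
  [4, 14, 1, 23]
  [20, 6, 16, ∞]
  [18, 13, 0, 24]
  [13, ∞, 11, 6]
Key observation: the optimum is the walk 1->3->1, with weight 11 + (-5) = 6.
Optimal value attained by: walk 1->3->1.
Answer: (T^⊗2)[1][1] = 6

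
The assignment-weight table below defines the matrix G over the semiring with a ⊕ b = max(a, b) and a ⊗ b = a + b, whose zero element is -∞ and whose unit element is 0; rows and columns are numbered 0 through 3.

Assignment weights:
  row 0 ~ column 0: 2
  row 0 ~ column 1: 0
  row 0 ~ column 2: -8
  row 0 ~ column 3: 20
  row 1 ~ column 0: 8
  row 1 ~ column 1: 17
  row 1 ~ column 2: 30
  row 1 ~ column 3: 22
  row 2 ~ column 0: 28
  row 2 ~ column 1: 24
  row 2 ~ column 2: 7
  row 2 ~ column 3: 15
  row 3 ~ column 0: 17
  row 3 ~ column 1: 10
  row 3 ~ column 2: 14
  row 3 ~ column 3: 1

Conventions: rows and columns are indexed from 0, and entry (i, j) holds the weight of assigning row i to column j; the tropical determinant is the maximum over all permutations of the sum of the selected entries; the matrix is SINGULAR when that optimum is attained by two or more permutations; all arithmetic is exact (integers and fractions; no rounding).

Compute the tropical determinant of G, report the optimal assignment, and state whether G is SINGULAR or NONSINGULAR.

σ = (0, 1, 2, 3): 2 + 17 + 7 + 1 = 27
σ = (0, 1, 3, 2): 2 + 17 + 15 + 14 = 48
σ = (0, 2, 1, 3): 2 + 30 + 24 + 1 = 57
σ = (0, 2, 3, 1): 2 + 30 + 15 + 10 = 57
σ = (0, 3, 1, 2): 2 + 22 + 24 + 14 = 62
σ = (0, 3, 2, 1): 2 + 22 + 7 + 10 = 41
σ = (1, 0, 2, 3): 0 + 8 + 7 + 1 = 16
σ = (1, 0, 3, 2): 0 + 8 + 15 + 14 = 37
σ = (1, 2, 0, 3): 0 + 30 + 28 + 1 = 59
σ = (1, 2, 3, 0): 0 + 30 + 15 + 17 = 62
σ = (1, 3, 0, 2): 0 + 22 + 28 + 14 = 64
σ = (1, 3, 2, 0): 0 + 22 + 7 + 17 = 46
σ = (2, 0, 1, 3): (-8) + 8 + 24 + 1 = 25
σ = (2, 0, 3, 1): (-8) + 8 + 15 + 10 = 25
σ = (2, 1, 0, 3): (-8) + 17 + 28 + 1 = 38
σ = (2, 1, 3, 0): (-8) + 17 + 15 + 17 = 41
σ = (2, 3, 0, 1): (-8) + 22 + 28 + 10 = 52
σ = (2, 3, 1, 0): (-8) + 22 + 24 + 17 = 55
σ = (3, 0, 1, 2): 20 + 8 + 24 + 14 = 66
σ = (3, 0, 2, 1): 20 + 8 + 7 + 10 = 45
σ = (3, 1, 0, 2): 20 + 17 + 28 + 14 = 79
σ = (3, 1, 2, 0): 20 + 17 + 7 + 17 = 61
σ = (3, 2, 0, 1): 20 + 30 + 28 + 10 = 88
σ = (3, 2, 1, 0): 20 + 30 + 24 + 17 = 91
Optimal value attained by: σ = (3, 2, 1, 0).
Answer: det⊕(G) = 91; verdict: NONSINGULAR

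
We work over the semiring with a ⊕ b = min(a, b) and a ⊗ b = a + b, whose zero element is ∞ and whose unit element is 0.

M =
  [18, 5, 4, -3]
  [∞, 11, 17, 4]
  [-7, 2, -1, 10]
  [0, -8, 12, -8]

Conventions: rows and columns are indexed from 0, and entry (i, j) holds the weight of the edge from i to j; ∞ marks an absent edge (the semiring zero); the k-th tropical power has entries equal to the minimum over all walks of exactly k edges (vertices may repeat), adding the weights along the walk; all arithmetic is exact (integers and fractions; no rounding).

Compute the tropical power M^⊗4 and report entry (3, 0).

M^⊗2:
  [-3, -11, 3, -11]
  [4, -4, 16, -4]
  [-8, -2, -3, -10]
  [-8, -16, 4, -16]
M^⊗3:
  [-11, -19, 1, -19]
  [-4, -12, 8, -12]
  [-10, -18, -4, -18]
  [-16, -24, -4, -24]
M^⊗4:
  [-19, -27, -7, -27]
  [-12, -20, 0, -20]
  [-18, -26, -6, -26]
  [-24, -32, -12, -32]
Key observation: the optimum is the walk 3->3->3->3->0, with weight (-8) + (-8) + (-8) + 0 = -24.
Optimal value attained by: walk 3->3->3->3->0.
Answer: (M^⊗4)[3][0] = -24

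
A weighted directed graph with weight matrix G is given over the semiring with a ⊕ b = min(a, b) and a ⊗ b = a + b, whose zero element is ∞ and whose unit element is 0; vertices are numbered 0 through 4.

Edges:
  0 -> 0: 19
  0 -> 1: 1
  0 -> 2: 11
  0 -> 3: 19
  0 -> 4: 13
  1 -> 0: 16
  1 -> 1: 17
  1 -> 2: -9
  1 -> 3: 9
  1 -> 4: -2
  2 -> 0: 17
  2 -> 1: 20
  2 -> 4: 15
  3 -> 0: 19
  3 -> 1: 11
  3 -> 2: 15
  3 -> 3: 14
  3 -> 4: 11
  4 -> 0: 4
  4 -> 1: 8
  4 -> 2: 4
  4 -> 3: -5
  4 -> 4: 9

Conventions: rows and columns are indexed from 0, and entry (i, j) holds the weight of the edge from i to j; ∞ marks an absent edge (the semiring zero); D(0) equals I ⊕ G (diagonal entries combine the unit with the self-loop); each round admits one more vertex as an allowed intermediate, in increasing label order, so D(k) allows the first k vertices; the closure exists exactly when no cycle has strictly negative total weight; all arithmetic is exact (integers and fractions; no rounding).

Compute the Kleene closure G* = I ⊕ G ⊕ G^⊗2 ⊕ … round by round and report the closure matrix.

D(0):
  [0, 1, 11, 19, 13]
  [16, 0, -9, 9, -2]
  [17, 20, 0, ∞, 15]
  [19, 11, 15, 0, 11]
  [4, 8, 4, -5, 0]
D(1):
  [0, 1, 11, 19, 13]
  [16, 0, -9, 9, -2]
  [17, 18, 0, 36, 15]
  [19, 11, 15, 0, 11]
  [4, 5, 4, -5, 0]
D(2):
  [0, 1, -8, 10, -1]
  [16, 0, -9, 9, -2]
  [17, 18, 0, 27, 15]
  [19, 11, 2, 0, 9]
  [4, 5, -4, -5, 0]
D(3):
  [0, 1, -8, 10, -1]
  [8, 0, -9, 9, -2]
  [17, 18, 0, 27, 15]
  [19, 11, 2, 0, 9]
  [4, 5, -4, -5, 0]
D(4):
  [0, 1, -8, 10, -1]
  [8, 0, -9, 9, -2]
  [17, 18, 0, 27, 15]
  [19, 11, 2, 0, 9]
  [4, 5, -4, -5, 0]
D(5):
  [0, 1, -8, -6, -1]
  [2, 0, -9, -7, -2]
  [17, 18, 0, 10, 15]
  [13, 11, 2, 0, 9]
  [4, 5, -4, -5, 0]
Answer: G* = [[0, 1, -8, -6, -1], [2, 0, -9, -7, -2], [17, 18, 0, 10, 15], [13, 11, 2, 0, 9], [4, 5, -4, -5, 0]]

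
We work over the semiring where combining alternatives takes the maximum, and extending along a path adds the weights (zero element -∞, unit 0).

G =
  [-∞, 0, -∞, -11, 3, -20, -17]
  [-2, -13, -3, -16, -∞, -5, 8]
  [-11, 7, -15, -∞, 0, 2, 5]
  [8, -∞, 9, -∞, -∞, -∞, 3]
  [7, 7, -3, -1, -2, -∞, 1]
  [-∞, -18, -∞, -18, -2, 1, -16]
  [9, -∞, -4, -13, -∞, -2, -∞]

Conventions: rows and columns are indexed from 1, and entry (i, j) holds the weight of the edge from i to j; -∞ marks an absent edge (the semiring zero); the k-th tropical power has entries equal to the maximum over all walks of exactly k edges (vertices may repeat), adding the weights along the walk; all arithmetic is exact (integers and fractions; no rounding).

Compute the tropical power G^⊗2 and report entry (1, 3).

G^⊗2:
  [10, 10, 0, 2, 1, -5, 8]
  [17, 4, 4, -5, 1, 6, 2]
  [14, 7, 4, -1, 0, 3, 15]
  [12, 16, -1, -3, 11, 11, 14]
  [10, 7, 8, -3, 10, 2, 15]
  [5, 5, -5, -3, -1, 2, -1]
  [-5, 9, -4, -2, 12, -1, 1]
Key observation: the optimum is the walk 1->5->3, with weight 3 + (-3) = 0.
Optimal value attained by: walk 1->5->3.
Answer: (G^⊗2)[1][3] = 0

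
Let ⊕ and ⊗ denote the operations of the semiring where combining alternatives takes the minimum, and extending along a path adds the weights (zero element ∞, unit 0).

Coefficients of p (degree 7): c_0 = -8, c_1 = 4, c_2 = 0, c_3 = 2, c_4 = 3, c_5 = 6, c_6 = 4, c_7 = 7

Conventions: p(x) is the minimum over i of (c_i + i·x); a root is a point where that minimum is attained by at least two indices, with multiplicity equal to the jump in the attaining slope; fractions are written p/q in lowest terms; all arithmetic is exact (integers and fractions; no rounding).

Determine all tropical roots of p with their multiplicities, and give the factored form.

hull edge (i=0, c=-8) to (i=6, c=4): slope 2, span 6
hull edge (i=6, c=4) to (i=7, c=7): slope 3, span 1
Factored form: p(x) = 7 ⊗ (x ⊕ (-3)) ⊗ (x ⊕ (-2)) ⊗ (x ⊕ (-2)) ⊗ (x ⊕ (-2)) ⊗ (x ⊕ (-2)) ⊗ (x ⊕ (-2)) ⊗ (x ⊕ (-2))
Answer: roots = -3 (mult 1), -2 (mult 6)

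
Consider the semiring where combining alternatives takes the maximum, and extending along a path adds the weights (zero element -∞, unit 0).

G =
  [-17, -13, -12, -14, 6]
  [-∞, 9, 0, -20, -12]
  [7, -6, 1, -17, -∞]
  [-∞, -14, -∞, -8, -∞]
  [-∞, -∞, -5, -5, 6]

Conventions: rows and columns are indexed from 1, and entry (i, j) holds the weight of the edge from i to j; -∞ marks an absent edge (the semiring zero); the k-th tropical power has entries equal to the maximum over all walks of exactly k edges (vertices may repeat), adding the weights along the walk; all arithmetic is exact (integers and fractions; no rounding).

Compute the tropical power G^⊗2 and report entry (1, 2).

G^⊗2:
  [-5, -4, 1, 1, 12]
  [7, 18, 9, -11, -3]
  [8, 3, 2, -7, 13]
  [-∞, -5, -14, -16, -26]
  [2, -11, 1, 1, 12]
Key observation: the optimum is the walk 1->2->2, with weight (-13) + 9 = -4.
Optimal value attained by: walk 1->2->2.
Answer: (G^⊗2)[1][2] = -4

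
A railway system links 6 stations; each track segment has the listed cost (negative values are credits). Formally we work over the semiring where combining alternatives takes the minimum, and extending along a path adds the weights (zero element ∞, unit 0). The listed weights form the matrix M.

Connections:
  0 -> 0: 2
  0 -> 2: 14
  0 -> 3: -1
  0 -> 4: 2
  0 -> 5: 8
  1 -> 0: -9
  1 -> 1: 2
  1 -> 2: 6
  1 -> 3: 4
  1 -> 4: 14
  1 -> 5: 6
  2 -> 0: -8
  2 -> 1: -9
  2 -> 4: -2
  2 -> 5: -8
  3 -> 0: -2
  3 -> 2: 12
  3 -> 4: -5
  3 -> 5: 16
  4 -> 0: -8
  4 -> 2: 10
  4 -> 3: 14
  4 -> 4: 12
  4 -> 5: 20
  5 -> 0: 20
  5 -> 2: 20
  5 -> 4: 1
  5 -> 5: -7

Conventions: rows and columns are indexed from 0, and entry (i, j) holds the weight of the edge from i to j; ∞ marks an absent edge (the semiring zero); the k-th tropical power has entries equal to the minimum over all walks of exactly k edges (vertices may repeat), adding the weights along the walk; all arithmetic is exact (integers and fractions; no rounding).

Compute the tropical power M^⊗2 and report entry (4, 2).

M^⊗2:
  [-6, 5, 11, 1, -6, 1]
  [-7, -3, 5, -10, -7, -2]
  [-18, -7, -3, -9, -7, -15]
  [-13, 3, 5, -3, 0, 4]
  [-6, 1, 6, -9, -6, 0]
  [-7, 11, 11, 15, -6, -14]
Key observation: the optimum is the walk 4->0->2, with weight (-8) + 14 = 6.
Optimal value attained by: walk 4->0->2.
Answer: (M^⊗2)[4][2] = 6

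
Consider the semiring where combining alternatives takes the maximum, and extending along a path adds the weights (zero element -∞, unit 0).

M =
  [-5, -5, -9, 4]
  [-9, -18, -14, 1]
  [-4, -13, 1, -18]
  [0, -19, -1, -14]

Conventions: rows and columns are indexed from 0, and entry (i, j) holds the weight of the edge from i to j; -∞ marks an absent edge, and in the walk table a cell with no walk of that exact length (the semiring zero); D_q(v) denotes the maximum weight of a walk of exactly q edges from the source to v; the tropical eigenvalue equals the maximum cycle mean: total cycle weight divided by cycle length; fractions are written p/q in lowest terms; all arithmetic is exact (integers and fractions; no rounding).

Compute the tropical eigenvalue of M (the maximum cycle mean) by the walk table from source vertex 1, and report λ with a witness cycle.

q=0: [-∞, 0, -∞, -∞]
q=1: [-9, -18, -14, 1]
q=2: [1, -14, 0, -5]
q=3: [-4, -4, 1, 5]
q=4: [5, -9, 4, 0]
Optimal cycle mean attained by: cycle 0->3->0, total 4 + 0, length 2.
Answer: λ = 2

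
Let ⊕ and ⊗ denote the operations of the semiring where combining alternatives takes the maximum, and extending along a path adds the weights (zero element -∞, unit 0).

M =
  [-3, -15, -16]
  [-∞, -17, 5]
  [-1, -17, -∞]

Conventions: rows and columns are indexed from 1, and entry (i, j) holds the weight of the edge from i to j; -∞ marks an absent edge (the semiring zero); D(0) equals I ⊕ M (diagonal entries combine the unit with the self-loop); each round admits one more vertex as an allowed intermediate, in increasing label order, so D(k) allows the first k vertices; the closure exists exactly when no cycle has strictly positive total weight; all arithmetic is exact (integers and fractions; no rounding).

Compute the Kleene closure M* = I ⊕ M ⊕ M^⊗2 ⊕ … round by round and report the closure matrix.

D(0):
  [0, -15, -16]
  [-∞, 0, 5]
  [-1, -17, 0]
D(1):
  [0, -15, -16]
  [-∞, 0, 5]
  [-1, -16, 0]
D(2):
  [0, -15, -10]
  [-∞, 0, 5]
  [-1, -16, 0]
D(3):
  [0, -15, -10]
  [4, 0, 5]
  [-1, -16, 0]
Answer: M* = [[0, -15, -10], [4, 0, 5], [-1, -16, 0]]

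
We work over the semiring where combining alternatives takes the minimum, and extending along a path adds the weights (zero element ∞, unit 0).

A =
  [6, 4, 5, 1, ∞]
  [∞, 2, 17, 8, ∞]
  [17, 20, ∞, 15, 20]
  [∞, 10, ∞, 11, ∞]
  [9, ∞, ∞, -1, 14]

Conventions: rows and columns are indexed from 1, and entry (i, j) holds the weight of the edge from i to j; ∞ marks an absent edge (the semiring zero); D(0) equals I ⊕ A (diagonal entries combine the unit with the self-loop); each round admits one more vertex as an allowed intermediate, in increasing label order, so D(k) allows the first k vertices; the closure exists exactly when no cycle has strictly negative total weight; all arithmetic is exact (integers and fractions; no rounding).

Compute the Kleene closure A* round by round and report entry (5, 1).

D(0):
  [0, 4, 5, 1, ∞]
  [∞, 0, 17, 8, ∞]
  [17, 20, 0, 15, 20]
  [∞, 10, ∞, 0, ∞]
  [9, ∞, ∞, -1, 0]
D(1):
  [0, 4, 5, 1, ∞]
  [∞, 0, 17, 8, ∞]
  [17, 20, 0, 15, 20]
  [∞, 10, ∞, 0, ∞]
  [9, 13, 14, -1, 0]
D(2):
  [0, 4, 5, 1, ∞]
  [∞, 0, 17, 8, ∞]
  [17, 20, 0, 15, 20]
  [∞, 10, 27, 0, ∞]
  [9, 13, 14, -1, 0]
D(3):
  [0, 4, 5, 1, 25]
  [34, 0, 17, 8, 37]
  [17, 20, 0, 15, 20]
  [44, 10, 27, 0, 47]
  [9, 13, 14, -1, 0]
D(4):
  [0, 4, 5, 1, 25]
  [34, 0, 17, 8, 37]
  [17, 20, 0, 15, 20]
  [44, 10, 27, 0, 47]
  [9, 9, 14, -1, 0]
D(5):
  [0, 4, 5, 1, 25]
  [34, 0, 17, 8, 37]
  [17, 20, 0, 15, 20]
  [44, 10, 27, 0, 47]
  [9, 9, 14, -1, 0]
Answer: A*[5][1] = 9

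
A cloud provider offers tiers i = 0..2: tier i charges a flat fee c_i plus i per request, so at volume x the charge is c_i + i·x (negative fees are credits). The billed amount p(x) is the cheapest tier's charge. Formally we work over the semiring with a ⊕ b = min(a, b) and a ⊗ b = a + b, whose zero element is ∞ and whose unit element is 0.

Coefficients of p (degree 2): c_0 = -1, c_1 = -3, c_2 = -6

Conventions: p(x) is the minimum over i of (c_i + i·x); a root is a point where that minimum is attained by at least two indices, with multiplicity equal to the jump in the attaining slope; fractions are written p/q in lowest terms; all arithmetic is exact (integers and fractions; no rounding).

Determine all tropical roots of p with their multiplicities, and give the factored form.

hull edge (i=0, c=-1) to (i=2, c=-6): slope -5/2, span 2
Factored form: p(x) = -6 ⊗ (x ⊕ 5/2) ⊗ (x ⊕ 5/2)
Answer: roots = 5/2 (mult 2)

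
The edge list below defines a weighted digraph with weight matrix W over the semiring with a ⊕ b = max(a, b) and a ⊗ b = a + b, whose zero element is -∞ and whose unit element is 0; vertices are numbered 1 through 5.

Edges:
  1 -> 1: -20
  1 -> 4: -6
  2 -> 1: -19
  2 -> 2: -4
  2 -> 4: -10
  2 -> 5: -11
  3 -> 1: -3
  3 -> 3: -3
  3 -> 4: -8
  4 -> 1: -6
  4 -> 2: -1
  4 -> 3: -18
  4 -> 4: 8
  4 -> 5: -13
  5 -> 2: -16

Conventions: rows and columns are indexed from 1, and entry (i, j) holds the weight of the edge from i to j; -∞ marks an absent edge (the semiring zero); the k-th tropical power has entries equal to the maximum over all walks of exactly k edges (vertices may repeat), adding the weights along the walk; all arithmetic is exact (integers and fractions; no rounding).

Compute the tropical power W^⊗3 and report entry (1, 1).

W^⊗2:
  [-12, -7, -24, 2, -19]
  [-16, -8, -28, -2, -15]
  [-6, -9, -6, 0, -21]
  [2, 7, -10, 16, -5]
  [-35, -20, -∞, -26, -27]
W^⊗3:
  [-4, 1, -16, 10, -11]
  [-8, -3, -20, 6, -15]
  [-6, -1, -9, 8, -13]
  [10, 15, -2, 24, 3]
  [-32, -24, -44, -18, -31]
Key observation: the optimum is the walk 1->4->4->1, with weight (-6) + 8 + (-6) = -4.
Optimal value attained by: walk 1->4->4->1.
Answer: (W^⊗3)[1][1] = -4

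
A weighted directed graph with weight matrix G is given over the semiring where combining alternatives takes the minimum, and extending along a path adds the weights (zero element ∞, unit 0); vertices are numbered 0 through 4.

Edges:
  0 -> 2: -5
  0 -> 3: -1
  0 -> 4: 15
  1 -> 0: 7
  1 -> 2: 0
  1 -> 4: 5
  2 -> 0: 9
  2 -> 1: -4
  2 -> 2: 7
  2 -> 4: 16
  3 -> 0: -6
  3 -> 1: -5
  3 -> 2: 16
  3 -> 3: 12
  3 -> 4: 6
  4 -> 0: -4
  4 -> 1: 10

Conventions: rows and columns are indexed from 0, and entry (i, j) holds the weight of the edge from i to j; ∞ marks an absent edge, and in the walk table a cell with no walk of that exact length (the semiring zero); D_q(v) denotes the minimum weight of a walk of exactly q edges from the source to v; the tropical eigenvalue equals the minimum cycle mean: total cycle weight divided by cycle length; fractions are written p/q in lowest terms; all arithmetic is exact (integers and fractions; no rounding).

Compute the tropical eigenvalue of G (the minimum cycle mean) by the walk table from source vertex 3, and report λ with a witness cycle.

q=0: [∞, ∞, ∞, 0, ∞]
q=1: [-6, -5, 16, 12, 6]
q=2: [2, 7, -11, -7, 0]
q=3: [-13, -15, -4, 1, -1]
q=4: [-8, -8, -18, -14, -10]
q=5: [-20, -22, -13, -9, -8]
Optimal cycle mean attained by: cycle 0->3->0, total (-1) + (-6), length 2.
Answer: λ = -7/2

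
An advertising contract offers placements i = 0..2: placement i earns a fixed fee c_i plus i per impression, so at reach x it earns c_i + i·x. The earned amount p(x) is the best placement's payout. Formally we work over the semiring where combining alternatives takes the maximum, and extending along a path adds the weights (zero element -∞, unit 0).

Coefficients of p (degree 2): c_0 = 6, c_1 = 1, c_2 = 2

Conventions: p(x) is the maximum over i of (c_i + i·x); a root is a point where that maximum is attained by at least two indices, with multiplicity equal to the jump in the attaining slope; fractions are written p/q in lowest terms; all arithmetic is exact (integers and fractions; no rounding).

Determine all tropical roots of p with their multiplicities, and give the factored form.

hull edge (i=0, c=6) to (i=2, c=2): slope -2, span 2
Factored form: p(x) = 2 ⊗ (x ⊕ 2) ⊗ (x ⊕ 2)
Answer: roots = 2 (mult 2)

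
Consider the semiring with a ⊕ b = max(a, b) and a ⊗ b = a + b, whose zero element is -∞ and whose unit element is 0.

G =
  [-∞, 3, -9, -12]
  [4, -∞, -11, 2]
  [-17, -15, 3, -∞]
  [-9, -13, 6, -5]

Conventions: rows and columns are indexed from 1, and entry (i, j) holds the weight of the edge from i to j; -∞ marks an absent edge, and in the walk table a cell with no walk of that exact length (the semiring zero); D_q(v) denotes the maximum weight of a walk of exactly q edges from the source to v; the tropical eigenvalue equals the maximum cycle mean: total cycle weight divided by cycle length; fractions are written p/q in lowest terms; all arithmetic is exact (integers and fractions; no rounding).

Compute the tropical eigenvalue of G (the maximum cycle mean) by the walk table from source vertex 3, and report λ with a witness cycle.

q=0: [-∞, -∞, 0, -∞]
q=1: [-17, -15, 3, -∞]
q=2: [-11, -12, 6, -13]
q=3: [-8, -8, 9, -10]
q=4: [-4, -5, 12, -6]
Optimal cycle mean attained by: cycle 1->2->1, total 3 + 4, length 2.
Answer: λ = 7/2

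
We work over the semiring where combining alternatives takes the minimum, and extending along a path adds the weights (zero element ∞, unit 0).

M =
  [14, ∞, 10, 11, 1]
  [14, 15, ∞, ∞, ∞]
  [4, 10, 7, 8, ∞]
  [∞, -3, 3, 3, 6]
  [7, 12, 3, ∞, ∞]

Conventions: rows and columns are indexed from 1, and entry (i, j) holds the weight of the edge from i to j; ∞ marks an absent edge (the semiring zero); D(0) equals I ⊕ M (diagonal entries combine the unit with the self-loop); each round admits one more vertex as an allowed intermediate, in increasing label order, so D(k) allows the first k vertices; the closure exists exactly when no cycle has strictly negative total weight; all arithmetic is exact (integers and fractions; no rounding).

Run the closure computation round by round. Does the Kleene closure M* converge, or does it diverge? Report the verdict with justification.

D(0):
  [0, ∞, 10, 11, 1]
  [14, 0, ∞, ∞, ∞]
  [4, 10, 0, 8, ∞]
  [∞, -3, 3, 0, 6]
  [7, 12, 3, ∞, 0]
D(1):
  [0, ∞, 10, 11, 1]
  [14, 0, 24, 25, 15]
  [4, 10, 0, 8, 5]
  [∞, -3, 3, 0, 6]
  [7, 12, 3, 18, 0]
D(2):
  [0, ∞, 10, 11, 1]
  [14, 0, 24, 25, 15]
  [4, 10, 0, 8, 5]
  [11, -3, 3, 0, 6]
  [7, 12, 3, 18, 0]
D(3):
  [0, 20, 10, 11, 1]
  [14, 0, 24, 25, 15]
  [4, 10, 0, 8, 5]
  [7, -3, 3, 0, 6]
  [7, 12, 3, 11, 0]
D(4):
  [0, 8, 10, 11, 1]
  [14, 0, 24, 25, 15]
  [4, 5, 0, 8, 5]
  [7, -3, 3, 0, 6]
  [7, 8, 3, 11, 0]
D(5):
  [0, 8, 4, 11, 1]
  [14, 0, 18, 25, 15]
  [4, 5, 0, 8, 5]
  [7, -3, 3, 0, 6]
  [7, 8, 3, 11, 0]
Key observation: every diagonal entry stays at the unit through all rounds, so no improving cycle exists.
Answer: CONVERGES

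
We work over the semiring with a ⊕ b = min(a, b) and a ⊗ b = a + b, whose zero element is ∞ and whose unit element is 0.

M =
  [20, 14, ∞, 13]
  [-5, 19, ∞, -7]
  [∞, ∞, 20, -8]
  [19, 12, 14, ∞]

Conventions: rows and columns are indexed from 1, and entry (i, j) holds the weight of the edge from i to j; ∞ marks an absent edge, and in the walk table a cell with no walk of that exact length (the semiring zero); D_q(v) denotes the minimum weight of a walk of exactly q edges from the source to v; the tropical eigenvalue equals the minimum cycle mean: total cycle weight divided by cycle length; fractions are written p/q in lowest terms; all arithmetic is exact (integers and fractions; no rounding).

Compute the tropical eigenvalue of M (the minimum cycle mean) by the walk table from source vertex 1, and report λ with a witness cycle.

q=0: [0, ∞, ∞, ∞]
q=1: [20, 14, ∞, 13]
q=2: [9, 25, 27, 7]
q=3: [20, 19, 21, 18]
q=4: [14, 30, 32, 12]
Optimal cycle mean attained by: cycle 2->4->2, total (-7) + 12, length 2.
Answer: λ = 5/2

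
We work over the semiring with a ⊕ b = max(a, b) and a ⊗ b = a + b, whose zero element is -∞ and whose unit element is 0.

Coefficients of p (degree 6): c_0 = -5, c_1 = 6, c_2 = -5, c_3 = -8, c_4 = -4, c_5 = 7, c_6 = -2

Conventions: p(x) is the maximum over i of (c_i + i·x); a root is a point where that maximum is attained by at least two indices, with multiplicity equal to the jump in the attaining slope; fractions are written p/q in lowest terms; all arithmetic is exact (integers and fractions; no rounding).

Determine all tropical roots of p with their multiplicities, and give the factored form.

hull edge (i=0, c=-5) to (i=1, c=6): slope 11, span 1
hull edge (i=1, c=6) to (i=5, c=7): slope 1/4, span 4
hull edge (i=5, c=7) to (i=6, c=-2): slope -9, span 1
Factored form: p(x) = -2 ⊗ (x ⊕ (-11)) ⊗ (x ⊕ (-1/4)) ⊗ (x ⊕ (-1/4)) ⊗ (x ⊕ (-1/4)) ⊗ (x ⊕ (-1/4)) ⊗ (x ⊕ 9)
Answer: roots = -11 (mult 1), -1/4 (mult 4), 9 (mult 1)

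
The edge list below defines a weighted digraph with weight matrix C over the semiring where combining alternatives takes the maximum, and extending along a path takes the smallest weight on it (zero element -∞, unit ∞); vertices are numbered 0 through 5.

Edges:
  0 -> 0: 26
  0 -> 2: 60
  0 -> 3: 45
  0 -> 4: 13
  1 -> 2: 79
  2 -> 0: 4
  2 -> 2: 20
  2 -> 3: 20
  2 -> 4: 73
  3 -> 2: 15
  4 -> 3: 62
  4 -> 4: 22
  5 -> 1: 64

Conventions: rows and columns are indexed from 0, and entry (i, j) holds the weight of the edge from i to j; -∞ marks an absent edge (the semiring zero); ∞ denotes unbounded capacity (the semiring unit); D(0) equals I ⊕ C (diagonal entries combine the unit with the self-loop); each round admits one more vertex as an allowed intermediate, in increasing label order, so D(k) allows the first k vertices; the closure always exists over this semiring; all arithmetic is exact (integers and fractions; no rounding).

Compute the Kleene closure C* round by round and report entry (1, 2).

D(0):
  [∞, -∞, 60, 45, 13, -∞]
  [-∞, ∞, 79, -∞, -∞, -∞]
  [4, -∞, ∞, 20, 73, -∞]
  [-∞, -∞, 15, ∞, -∞, -∞]
  [-∞, -∞, -∞, 62, ∞, -∞]
  [-∞, 64, -∞, -∞, -∞, ∞]
D(1):
  [∞, -∞, 60, 45, 13, -∞]
  [-∞, ∞, 79, -∞, -∞, -∞]
  [4, -∞, ∞, 20, 73, -∞]
  [-∞, -∞, 15, ∞, -∞, -∞]
  [-∞, -∞, -∞, 62, ∞, -∞]
  [-∞, 64, -∞, -∞, -∞, ∞]
D(2):
  [∞, -∞, 60, 45, 13, -∞]
  [-∞, ∞, 79, -∞, -∞, -∞]
  [4, -∞, ∞, 20, 73, -∞]
  [-∞, -∞, 15, ∞, -∞, -∞]
  [-∞, -∞, -∞, 62, ∞, -∞]
  [-∞, 64, 64, -∞, -∞, ∞]
D(3):
  [∞, -∞, 60, 45, 60, -∞]
  [4, ∞, 79, 20, 73, -∞]
  [4, -∞, ∞, 20, 73, -∞]
  [4, -∞, 15, ∞, 15, -∞]
  [-∞, -∞, -∞, 62, ∞, -∞]
  [4, 64, 64, 20, 64, ∞]
D(4):
  [∞, -∞, 60, 45, 60, -∞]
  [4, ∞, 79, 20, 73, -∞]
  [4, -∞, ∞, 20, 73, -∞]
  [4, -∞, 15, ∞, 15, -∞]
  [4, -∞, 15, 62, ∞, -∞]
  [4, 64, 64, 20, 64, ∞]
D(5):
  [∞, -∞, 60, 60, 60, -∞]
  [4, ∞, 79, 62, 73, -∞]
  [4, -∞, ∞, 62, 73, -∞]
  [4, -∞, 15, ∞, 15, -∞]
  [4, -∞, 15, 62, ∞, -∞]
  [4, 64, 64, 62, 64, ∞]
D(6):
  [∞, -∞, 60, 60, 60, -∞]
  [4, ∞, 79, 62, 73, -∞]
  [4, -∞, ∞, 62, 73, -∞]
  [4, -∞, 15, ∞, 15, -∞]
  [4, -∞, 15, 62, ∞, -∞]
  [4, 64, 64, 62, 64, ∞]
Answer: C*[1][2] = 79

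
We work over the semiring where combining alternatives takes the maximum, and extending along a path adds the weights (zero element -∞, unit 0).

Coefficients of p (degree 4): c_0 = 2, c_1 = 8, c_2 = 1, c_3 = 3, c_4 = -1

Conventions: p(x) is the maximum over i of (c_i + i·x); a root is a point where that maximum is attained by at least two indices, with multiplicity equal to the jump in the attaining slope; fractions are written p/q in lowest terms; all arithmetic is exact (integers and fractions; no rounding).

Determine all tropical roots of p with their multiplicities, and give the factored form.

hull edge (i=0, c=2) to (i=1, c=8): slope 6, span 1
hull edge (i=1, c=8) to (i=3, c=3): slope -5/2, span 2
hull edge (i=3, c=3) to (i=4, c=-1): slope -4, span 1
Factored form: p(x) = -1 ⊗ (x ⊕ (-6)) ⊗ (x ⊕ 5/2) ⊗ (x ⊕ 5/2) ⊗ (x ⊕ 4)
Answer: roots = -6 (mult 1), 5/2 (mult 2), 4 (mult 1)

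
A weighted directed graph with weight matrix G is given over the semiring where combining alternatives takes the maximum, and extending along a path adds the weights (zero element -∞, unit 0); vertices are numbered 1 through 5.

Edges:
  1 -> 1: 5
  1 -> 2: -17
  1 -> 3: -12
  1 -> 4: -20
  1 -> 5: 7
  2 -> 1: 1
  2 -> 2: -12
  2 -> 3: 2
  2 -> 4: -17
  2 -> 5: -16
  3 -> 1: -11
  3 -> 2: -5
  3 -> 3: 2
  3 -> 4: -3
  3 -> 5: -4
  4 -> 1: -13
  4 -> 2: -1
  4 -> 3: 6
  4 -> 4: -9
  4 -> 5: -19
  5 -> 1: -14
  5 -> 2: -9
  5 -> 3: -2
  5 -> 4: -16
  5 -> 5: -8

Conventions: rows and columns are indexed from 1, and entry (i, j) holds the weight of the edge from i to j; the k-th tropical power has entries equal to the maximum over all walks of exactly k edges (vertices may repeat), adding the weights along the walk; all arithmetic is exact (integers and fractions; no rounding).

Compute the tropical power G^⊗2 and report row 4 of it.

G^⊗2:
  [10, -2, 5, -9, 12]
  [6, -3, 4, -1, 8]
  [-4, -3, 4, -1, -2]
  [0, 1, 8, 3, 2]
  [-8, -7, 0, -5, -6]
Answer: row 4 of G^⊗2 = [0, 1, 8, 3, 2]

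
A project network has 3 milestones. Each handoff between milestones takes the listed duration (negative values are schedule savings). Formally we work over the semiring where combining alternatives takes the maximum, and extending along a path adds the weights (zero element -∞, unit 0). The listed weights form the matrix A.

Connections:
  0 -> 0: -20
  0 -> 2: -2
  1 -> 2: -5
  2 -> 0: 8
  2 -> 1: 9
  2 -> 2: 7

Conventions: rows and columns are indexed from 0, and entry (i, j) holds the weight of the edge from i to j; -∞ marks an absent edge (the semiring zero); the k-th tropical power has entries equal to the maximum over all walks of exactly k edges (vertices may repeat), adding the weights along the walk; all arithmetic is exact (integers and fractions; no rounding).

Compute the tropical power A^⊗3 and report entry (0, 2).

A^⊗2:
  [6, 7, 5]
  [3, 4, 2]
  [15, 16, 14]
A^⊗3:
  [13, 14, 12]
  [10, 11, 9]
  [22, 23, 21]
Key observation: the optimum is the walk 0->2->2->2, with weight (-2) + 7 + 7 = 12.
Optimal value attained by: walk 0->2->2->2.
Answer: (A^⊗3)[0][2] = 12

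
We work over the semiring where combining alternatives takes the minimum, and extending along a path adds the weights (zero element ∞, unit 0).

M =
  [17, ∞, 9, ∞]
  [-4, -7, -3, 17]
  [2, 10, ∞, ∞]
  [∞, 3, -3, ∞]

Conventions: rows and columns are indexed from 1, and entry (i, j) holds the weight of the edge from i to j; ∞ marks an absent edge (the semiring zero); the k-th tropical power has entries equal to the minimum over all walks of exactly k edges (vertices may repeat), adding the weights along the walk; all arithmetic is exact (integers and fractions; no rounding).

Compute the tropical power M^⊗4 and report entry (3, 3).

M^⊗2:
  [11, 19, 26, ∞]
  [-11, -14, -10, 10]
  [6, 3, 7, 27]
  [-1, -4, 0, 20]
M^⊗3:
  [15, 12, 16, 36]
  [-18, -21, -17, 3]
  [-1, -4, 0, 20]
  [-8, -11, -7, 13]
M^⊗4:
  [8, 5, 9, 29]
  [-25, -28, -24, -4]
  [-8, -11, -7, 13]
  [-15, -18, -14, 6]
Key observation: the optimum is the walk 3->2->2->2->3, with weight 10 + (-7) + (-7) + (-3) = -7.
Optimal value attained by: walk 3->2->2->2->3.
Answer: (M^⊗4)[3][3] = -7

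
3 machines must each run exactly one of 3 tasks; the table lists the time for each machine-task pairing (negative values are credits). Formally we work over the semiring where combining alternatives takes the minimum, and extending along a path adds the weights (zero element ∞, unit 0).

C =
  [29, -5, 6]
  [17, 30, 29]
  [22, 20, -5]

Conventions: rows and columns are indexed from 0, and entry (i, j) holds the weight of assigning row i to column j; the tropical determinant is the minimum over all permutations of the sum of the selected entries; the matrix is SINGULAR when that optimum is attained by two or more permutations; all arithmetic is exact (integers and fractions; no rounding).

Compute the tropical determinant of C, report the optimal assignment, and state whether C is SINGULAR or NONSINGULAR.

σ = (0, 1, 2): 29 + 30 + (-5) = 54
σ = (0, 2, 1): 29 + 29 + 20 = 78
σ = (1, 0, 2): (-5) + 17 + (-5) = 7
σ = (1, 2, 0): (-5) + 29 + 22 = 46
σ = (2, 0, 1): 6 + 17 + 20 = 43
σ = (2, 1, 0): 6 + 30 + 22 = 58
Optimal value attained by: σ = (1, 0, 2).
Answer: det⊕(C) = 7; verdict: NONSINGULAR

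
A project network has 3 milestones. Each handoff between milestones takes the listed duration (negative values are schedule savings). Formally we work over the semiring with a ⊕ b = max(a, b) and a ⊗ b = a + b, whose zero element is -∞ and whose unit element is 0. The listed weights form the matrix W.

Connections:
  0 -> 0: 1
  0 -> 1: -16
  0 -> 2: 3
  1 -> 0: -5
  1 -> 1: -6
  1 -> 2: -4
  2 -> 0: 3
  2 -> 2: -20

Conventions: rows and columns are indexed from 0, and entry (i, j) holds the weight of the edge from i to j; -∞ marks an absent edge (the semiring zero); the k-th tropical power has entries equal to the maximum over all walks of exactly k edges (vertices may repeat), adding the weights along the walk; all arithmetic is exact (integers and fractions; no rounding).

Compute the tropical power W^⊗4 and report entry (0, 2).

W^⊗2:
  [6, -15, 4]
  [-1, -12, -2]
  [4, -13, 6]
W^⊗3:
  [7, -10, 9]
  [1, -17, 2]
  [9, -12, 7]
W^⊗4:
  [12, -9, 10]
  [5, -15, 4]
  [10, -7, 12]
Key observation: the optimum is the walk 0->0->2->0->2, with weight 1 + 3 + 3 + 3 = 10.
Optimal value attained by: walk 0->0->2->0->2.
Answer: (W^⊗4)[0][2] = 10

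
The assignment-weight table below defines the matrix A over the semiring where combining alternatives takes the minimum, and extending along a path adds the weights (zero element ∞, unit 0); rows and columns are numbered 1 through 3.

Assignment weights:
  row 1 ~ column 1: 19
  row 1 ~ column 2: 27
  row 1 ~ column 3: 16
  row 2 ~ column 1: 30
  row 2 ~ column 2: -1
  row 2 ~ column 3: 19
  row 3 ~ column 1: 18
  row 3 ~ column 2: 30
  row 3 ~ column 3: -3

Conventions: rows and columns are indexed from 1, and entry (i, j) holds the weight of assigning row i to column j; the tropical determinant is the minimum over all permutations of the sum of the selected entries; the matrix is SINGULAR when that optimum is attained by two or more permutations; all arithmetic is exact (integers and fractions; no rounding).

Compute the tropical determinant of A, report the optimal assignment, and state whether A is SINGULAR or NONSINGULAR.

σ = (1, 2, 3): 19 + (-1) + (-3) = 15
σ = (1, 3, 2): 19 + 19 + 30 = 68
σ = (2, 1, 3): 27 + 30 + (-3) = 54
σ = (2, 3, 1): 27 + 19 + 18 = 64
σ = (3, 1, 2): 16 + 30 + 30 = 76
σ = (3, 2, 1): 16 + (-1) + 18 = 33
Optimal value attained by: σ = (1, 2, 3).
Answer: det⊕(A) = 15; verdict: NONSINGULAR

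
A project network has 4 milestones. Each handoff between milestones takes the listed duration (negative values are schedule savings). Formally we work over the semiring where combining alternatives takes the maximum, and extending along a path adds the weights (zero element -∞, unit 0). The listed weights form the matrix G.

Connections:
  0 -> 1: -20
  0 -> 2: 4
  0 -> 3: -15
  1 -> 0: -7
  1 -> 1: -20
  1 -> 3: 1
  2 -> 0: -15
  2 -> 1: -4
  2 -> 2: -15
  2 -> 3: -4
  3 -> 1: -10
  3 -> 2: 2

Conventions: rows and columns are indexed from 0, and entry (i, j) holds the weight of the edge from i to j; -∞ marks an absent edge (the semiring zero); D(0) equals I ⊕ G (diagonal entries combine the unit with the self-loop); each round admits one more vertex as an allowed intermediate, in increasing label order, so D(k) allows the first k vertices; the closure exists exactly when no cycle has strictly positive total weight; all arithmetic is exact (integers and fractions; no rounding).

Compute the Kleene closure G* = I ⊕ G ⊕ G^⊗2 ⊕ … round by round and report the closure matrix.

D(0):
  [0, -20, 4, -15]
  [-7, 0, -∞, 1]
  [-15, -4, 0, -4]
  [-∞, -10, 2, 0]
D(1):
  [0, -20, 4, -15]
  [-7, 0, -3, 1]
  [-15, -4, 0, -4]
  [-∞, -10, 2, 0]
D(2):
  [0, -20, 4, -15]
  [-7, 0, -3, 1]
  [-11, -4, 0, -3]
  [-17, -10, 2, 0]
D(3):
  [0, 0, 4, 1]
  [-7, 0, -3, 1]
  [-11, -4, 0, -3]
  [-9, -2, 2, 0]
D(4):
  [0, 0, 4, 1]
  [-7, 0, 3, 1]
  [-11, -4, 0, -3]
  [-9, -2, 2, 0]
Answer: G* = [[0, 0, 4, 1], [-7, 0, 3, 1], [-11, -4, 0, -3], [-9, -2, 2, 0]]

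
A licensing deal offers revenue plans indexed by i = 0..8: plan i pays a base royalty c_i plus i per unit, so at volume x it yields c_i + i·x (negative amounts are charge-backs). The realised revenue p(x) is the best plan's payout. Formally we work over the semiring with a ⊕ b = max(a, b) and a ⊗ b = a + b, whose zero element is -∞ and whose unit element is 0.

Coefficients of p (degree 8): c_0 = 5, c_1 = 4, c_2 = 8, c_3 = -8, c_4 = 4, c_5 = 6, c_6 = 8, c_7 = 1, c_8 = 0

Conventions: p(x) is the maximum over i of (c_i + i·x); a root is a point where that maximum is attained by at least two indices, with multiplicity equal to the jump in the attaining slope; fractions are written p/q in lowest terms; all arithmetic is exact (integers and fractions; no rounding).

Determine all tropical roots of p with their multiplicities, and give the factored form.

hull edge (i=0, c=5) to (i=2, c=8): slope 3/2, span 2
hull edge (i=2, c=8) to (i=6, c=8): slope 0, span 4
hull edge (i=6, c=8) to (i=8, c=0): slope -4, span 2
Factored form: p(x) = 0 ⊗ (x ⊕ (-3/2)) ⊗ (x ⊕ (-3/2)) ⊗ (x ⊕ 0) ⊗ (x ⊕ 0) ⊗ (x ⊕ 0) ⊗ (x ⊕ 0) ⊗ (x ⊕ 4) ⊗ (x ⊕ 4)
Answer: roots = -3/2 (mult 2), 0 (mult 4), 4 (mult 2)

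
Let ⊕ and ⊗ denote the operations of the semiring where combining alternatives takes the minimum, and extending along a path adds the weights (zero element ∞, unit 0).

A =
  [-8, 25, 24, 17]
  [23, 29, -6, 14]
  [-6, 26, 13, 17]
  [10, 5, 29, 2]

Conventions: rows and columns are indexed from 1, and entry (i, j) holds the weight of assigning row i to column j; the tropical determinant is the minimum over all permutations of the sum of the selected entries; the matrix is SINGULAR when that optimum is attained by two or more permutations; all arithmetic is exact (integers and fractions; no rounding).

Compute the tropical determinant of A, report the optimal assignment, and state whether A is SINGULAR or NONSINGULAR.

σ = (1, 2, 3, 4): (-8) + 29 + 13 + 2 = 36
σ = (1, 2, 4, 3): (-8) + 29 + 17 + 29 = 67
σ = (1, 3, 2, 4): (-8) + (-6) + 26 + 2 = 14
σ = (1, 3, 4, 2): (-8) + (-6) + 17 + 5 = 8
σ = (1, 4, 2, 3): (-8) + 14 + 26 + 29 = 61
σ = (1, 4, 3, 2): (-8) + 14 + 13 + 5 = 24
σ = (2, 1, 3, 4): 25 + 23 + 13 + 2 = 63
σ = (2, 1, 4, 3): 25 + 23 + 17 + 29 = 94
σ = (2, 3, 1, 4): 25 + (-6) + (-6) + 2 = 15
σ = (2, 3, 4, 1): 25 + (-6) + 17 + 10 = 46
σ = (2, 4, 1, 3): 25 + 14 + (-6) + 29 = 62
σ = (2, 4, 3, 1): 25 + 14 + 13 + 10 = 62
σ = (3, 1, 2, 4): 24 + 23 + 26 + 2 = 75
σ = (3, 1, 4, 2): 24 + 23 + 17 + 5 = 69
σ = (3, 2, 1, 4): 24 + 29 + (-6) + 2 = 49
σ = (3, 2, 4, 1): 24 + 29 + 17 + 10 = 80
σ = (3, 4, 1, 2): 24 + 14 + (-6) + 5 = 37
σ = (3, 4, 2, 1): 24 + 14 + 26 + 10 = 74
σ = (4, 1, 2, 3): 17 + 23 + 26 + 29 = 95
σ = (4, 1, 3, 2): 17 + 23 + 13 + 5 = 58
σ = (4, 2, 1, 3): 17 + 29 + (-6) + 29 = 69
σ = (4, 2, 3, 1): 17 + 29 + 13 + 10 = 69
σ = (4, 3, 1, 2): 17 + (-6) + (-6) + 5 = 10
σ = (4, 3, 2, 1): 17 + (-6) + 26 + 10 = 47
Optimal value attained by: σ = (1, 3, 4, 2).
Answer: det⊕(A) = 8; verdict: NONSINGULAR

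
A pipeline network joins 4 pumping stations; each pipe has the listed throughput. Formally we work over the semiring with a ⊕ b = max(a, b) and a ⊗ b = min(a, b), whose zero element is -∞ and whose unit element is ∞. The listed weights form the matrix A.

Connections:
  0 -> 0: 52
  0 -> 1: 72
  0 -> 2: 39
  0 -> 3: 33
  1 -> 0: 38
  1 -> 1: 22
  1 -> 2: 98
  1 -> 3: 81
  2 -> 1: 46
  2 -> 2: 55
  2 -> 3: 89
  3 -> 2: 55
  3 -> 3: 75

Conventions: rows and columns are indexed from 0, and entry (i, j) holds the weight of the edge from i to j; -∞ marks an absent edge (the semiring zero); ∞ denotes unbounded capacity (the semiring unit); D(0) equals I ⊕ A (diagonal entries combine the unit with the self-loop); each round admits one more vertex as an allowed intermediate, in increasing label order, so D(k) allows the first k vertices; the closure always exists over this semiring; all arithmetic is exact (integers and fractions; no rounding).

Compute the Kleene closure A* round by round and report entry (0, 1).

D(0):
  [∞, 72, 39, 33]
  [38, ∞, 98, 81]
  [-∞, 46, ∞, 89]
  [-∞, -∞, 55, ∞]
D(1):
  [∞, 72, 39, 33]
  [38, ∞, 98, 81]
  [-∞, 46, ∞, 89]
  [-∞, -∞, 55, ∞]
D(2):
  [∞, 72, 72, 72]
  [38, ∞, 98, 81]
  [38, 46, ∞, 89]
  [-∞, -∞, 55, ∞]
D(3):
  [∞, 72, 72, 72]
  [38, ∞, 98, 89]
  [38, 46, ∞, 89]
  [38, 46, 55, ∞]
D(4):
  [∞, 72, 72, 72]
  [38, ∞, 98, 89]
  [38, 46, ∞, 89]
  [38, 46, 55, ∞]
Answer: A*[0][1] = 72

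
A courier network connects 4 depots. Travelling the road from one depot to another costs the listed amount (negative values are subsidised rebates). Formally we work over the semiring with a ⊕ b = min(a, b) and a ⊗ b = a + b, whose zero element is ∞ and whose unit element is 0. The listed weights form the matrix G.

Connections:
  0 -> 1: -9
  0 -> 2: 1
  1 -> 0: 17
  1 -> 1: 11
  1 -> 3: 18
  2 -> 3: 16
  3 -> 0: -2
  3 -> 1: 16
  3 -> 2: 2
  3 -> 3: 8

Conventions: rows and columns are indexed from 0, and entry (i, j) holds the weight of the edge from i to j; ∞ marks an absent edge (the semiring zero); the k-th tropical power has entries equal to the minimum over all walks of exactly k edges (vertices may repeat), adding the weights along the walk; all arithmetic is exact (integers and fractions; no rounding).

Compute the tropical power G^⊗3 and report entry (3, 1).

G^⊗2:
  [8, 2, ∞, 9]
  [16, 8, 18, 26]
  [14, 32, 18, 24]
  [6, -11, -1, 16]
G^⊗3:
  [7, -1, 9, 17]
  [24, 7, 17, 26]
  [22, 5, 15, 32]
  [6, -3, 7, 7]
Key observation: the optimum is the walk 3->3->0->1, with weight 8 + (-2) + (-9) = -3.
Optimal value attained by: walk 3->3->0->1.
Answer: (G^⊗3)[3][1] = -3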